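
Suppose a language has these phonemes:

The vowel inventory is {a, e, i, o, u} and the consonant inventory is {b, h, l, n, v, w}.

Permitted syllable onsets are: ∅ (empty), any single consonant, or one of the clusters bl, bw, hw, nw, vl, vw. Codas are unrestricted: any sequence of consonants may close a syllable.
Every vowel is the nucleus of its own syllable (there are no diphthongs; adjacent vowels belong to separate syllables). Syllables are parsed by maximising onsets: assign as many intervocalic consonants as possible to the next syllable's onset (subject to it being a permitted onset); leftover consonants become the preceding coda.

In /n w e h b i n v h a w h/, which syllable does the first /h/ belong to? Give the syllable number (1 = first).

The vowels are e, i, a — 3 nuclei, so 3 syllables.
/e…i/ gap (V1→V2): cluster /hb/ — the longest permitted-onset suffix is /b/; onset = /b/, preceding coda = /h/.
/i…a/ gap (V2→V3): /nvh/ — longest licit onset from the right is /h/, leaving /nv/ as coda.
Result: nweh.binv.hawh.
The first /h/ is in the coda of syllable 1 (/nweh/).

1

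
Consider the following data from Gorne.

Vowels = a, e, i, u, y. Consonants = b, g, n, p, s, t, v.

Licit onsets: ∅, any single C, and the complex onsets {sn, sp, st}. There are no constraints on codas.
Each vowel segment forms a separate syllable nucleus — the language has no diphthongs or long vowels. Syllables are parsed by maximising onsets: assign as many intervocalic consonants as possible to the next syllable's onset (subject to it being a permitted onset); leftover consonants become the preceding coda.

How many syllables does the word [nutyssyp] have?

Nuclei (vowels): u, y, y → 3 syllables.

3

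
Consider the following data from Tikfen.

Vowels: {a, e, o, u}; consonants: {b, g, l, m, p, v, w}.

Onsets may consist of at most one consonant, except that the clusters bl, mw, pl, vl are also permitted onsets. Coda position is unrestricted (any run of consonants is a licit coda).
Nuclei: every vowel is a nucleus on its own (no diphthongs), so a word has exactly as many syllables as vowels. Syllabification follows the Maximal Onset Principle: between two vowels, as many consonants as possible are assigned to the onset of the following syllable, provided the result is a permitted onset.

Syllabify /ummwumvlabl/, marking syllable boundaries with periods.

um.mwum.vlabl

Vowels present: u, u, a; each is a nucleus, giving 3 syllables.
/u…u/ gap (V1→V2): /mmw/; trying suffixes from longest down, /mw/ is the first permitted one, so coda /m/ | onset /mw/.
/u…a/ gap (V2→V3): cluster /mvl/ — the longest permitted-onset suffix is /vl/; onset = /vl/, preceding coda = /m/.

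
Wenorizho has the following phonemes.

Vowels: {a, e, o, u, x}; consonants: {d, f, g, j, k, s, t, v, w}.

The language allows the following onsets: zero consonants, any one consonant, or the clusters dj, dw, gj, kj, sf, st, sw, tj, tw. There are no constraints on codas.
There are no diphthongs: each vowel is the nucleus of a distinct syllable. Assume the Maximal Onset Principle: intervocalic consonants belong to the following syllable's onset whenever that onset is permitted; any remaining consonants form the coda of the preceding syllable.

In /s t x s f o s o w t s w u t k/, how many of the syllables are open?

The vowels are x, o, o, u — 4 nuclei, so 4 syllables.
Between /x/ (V1) and /o/ (V2): /sf/ is a licit onset in full, so it all attaches to the next syllable.
Between /o/ (V2) and /o/ (V3): just /s/ — single C goes to the following onset.
Between /o/ (V3) and /u/ (V4): /wtsw/ splits as /wt/ + /sw/ (/sw/ is the longest suffix that is a licit onset).
Result: stx.sfo.sowt.swutk.
Classifying each syllable: /stx/ (open), /sfo/ (open), /sowt/ (closed), /swutk/ (closed).
Open syllables: 2.

2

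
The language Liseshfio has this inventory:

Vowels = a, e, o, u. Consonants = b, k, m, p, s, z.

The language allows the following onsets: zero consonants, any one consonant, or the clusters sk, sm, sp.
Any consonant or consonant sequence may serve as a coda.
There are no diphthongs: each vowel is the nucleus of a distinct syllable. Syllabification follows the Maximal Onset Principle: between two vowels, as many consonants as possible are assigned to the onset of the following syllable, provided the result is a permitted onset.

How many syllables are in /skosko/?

2

Vowels present: o, o; each is a nucleus, giving 2 syllables.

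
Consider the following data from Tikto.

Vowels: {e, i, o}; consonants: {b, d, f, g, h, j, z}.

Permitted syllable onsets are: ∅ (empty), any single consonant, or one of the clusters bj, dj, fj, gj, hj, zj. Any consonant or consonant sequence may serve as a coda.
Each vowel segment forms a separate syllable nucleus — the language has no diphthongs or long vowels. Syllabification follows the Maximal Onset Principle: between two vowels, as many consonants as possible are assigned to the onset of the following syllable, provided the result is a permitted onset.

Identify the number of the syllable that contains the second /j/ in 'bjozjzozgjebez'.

1

Vowels present: o, o, e, e; each is a nucleus, giving 4 syllables.
V1 /o/ – V2 /o/: /zjz/ splits as /zj/ + /z/ (/z/ is the longest suffix that is a licit onset).
V2 /o/ – V3 /e/: /zgj/ splits as /z/ + /gj/ (/gj/ is the longest suffix that is a licit onset).
V3 /e/ – V4 /e/: /b/ → onset of the next syllable (single consonants are always licit onsets).
So the parse is bjozj.zoz.gje.bez.
The second /j/ is in the coda of syllable 1 (/bjozj/).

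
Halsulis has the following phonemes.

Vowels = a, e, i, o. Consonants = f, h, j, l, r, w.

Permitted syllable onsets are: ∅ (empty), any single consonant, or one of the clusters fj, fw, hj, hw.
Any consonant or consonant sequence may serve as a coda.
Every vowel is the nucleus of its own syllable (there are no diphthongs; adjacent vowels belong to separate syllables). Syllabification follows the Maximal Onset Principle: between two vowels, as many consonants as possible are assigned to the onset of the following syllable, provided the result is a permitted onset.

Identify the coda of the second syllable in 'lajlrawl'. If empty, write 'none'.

wl

Vowels present: a, a; each is a nucleus, giving 2 syllables.
/a…a/ gap (V1→V2): cluster /jlr/ — the longest permitted-onset suffix is /r/; onset = /r/, preceding coda = /jl/.
Syllabification: lajl.rawl.
Syllable 2 is /rawl/: onset /r/, nucleus /a/, coda /wl/.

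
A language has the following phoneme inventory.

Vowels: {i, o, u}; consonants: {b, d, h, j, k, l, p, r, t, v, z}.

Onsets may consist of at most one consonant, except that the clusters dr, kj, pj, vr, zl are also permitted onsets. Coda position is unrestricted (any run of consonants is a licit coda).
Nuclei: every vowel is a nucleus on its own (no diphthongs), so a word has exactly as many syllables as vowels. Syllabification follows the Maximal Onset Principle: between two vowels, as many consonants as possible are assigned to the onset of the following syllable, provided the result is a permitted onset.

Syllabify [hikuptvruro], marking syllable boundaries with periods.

The vowels are i, u, u, o — 4 nuclei, so 4 syllables.
σ1/σ2 boundary: /k/ is a single consonant, so it becomes the next onset.
σ2/σ3 boundary: /ptvr/; trying suffixes from longest down, /vr/ is the first permitted one, so coda /pt/ | onset /vr/.
σ3/σ4 boundary: /r/ is a single consonant, so it becomes the next onset.

hi.kupt.vru.ro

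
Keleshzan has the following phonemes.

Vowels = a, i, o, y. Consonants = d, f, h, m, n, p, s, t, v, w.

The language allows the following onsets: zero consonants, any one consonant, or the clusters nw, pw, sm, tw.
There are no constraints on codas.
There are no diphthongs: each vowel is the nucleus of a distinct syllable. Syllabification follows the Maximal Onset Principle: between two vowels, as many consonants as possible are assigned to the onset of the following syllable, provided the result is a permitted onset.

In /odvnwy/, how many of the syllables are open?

The vowels are o, y — 2 nuclei, so 2 syllables.
σ1/σ2 boundary: /dvnw/; trying suffixes from longest down, /nw/ is the first permitted one, so coda /dv/ | onset /nw/.
Putting it together: odv.nwy.
Classifying each syllable: /odv/ (closed), /nwy/ (open).
Open syllables: 1.

1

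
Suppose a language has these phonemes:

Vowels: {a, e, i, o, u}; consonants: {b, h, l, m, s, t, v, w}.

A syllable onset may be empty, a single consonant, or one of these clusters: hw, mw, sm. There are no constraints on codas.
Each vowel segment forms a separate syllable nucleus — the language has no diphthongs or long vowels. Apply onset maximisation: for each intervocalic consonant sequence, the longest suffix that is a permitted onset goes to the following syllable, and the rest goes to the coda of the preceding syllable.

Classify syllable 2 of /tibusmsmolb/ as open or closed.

The vowels are i, u, o — 3 nuclei, so 3 syllables.
V1 /i/ – V2 /u/: /b/ → onset of the next syllable (single consonants are always licit onsets).
V2 /u/ – V3 /o/: /smsm/ — longest licit onset from the right is /sm/, leaving /sm/ as coda.
Result: ti.busm.smolb.
Syllable 2 is /busm/ with coda /sm/, so it is closed.

closed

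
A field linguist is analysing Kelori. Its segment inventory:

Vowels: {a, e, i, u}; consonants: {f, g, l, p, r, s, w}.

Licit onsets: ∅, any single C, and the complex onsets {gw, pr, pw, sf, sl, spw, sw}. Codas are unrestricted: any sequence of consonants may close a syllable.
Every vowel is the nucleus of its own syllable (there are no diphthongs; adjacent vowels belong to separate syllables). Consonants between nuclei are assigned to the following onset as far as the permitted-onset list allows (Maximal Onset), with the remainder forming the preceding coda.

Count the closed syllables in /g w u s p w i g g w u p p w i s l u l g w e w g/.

Nuclei (vowels): u, i, u, i, u, e → 6 syllables.
σ1/σ2 boundary: /spw/ is a licit onset in full, so it all attaches to the next syllable.
σ2/σ3 boundary: cluster /ggw/ — the longest permitted-onset suffix is /gw/; onset = /gw/, preceding coda = /g/.
σ3/σ4 boundary: /ppw/; trying suffixes from longest down, /pw/ is the first permitted one, so coda /p/ | onset /pw/.
σ4/σ5 boundary: /sl/ — entire cluster is a permitted onset → onset /sl/, coda ∅.
σ5/σ6 boundary: /lgw/; trying suffixes from longest down, /gw/ is the first permitted one, so coda /l/ | onset /gw/.
So the parse is gwu.spwig.gwup.pwi.slul.gwewg.
Classifying each syllable: /gwu/ (open), /spwig/ (closed), /gwup/ (closed), /pwi/ (open), /slul/ (closed), /gwewg/ (closed).
Closed syllables: 4.

4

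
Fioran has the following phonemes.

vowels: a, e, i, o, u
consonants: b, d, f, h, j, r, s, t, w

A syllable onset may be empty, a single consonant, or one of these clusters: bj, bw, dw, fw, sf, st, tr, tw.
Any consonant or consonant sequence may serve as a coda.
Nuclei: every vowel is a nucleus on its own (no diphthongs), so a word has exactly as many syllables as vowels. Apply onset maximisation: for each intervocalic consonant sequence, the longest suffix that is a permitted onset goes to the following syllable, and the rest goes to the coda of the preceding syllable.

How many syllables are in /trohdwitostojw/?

Nuclei (vowels): o, i, o, o → 4 syllables.

4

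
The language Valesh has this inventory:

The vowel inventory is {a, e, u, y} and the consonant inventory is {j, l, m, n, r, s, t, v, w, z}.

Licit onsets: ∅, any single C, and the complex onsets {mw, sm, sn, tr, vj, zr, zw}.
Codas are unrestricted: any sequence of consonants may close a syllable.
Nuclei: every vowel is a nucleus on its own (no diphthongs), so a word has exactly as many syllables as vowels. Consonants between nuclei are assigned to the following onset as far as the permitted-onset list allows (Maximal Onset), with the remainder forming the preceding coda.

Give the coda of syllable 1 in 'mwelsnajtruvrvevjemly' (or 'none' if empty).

l

The vowels are e, a, u, e, e, y — 6 nuclei, so 6 syllables.
σ1/σ2 boundary: /lsn/ splits as /l/ + /sn/ (/sn/ is the longest suffix that is a licit onset).
σ2/σ3 boundary: /jtr/ — longest licit onset from the right is /tr/, leaving /j/ as coda.
σ3/σ4 boundary: /vrv/ — longest licit onset from the right is /v/, leaving /vr/ as coda.
σ4/σ5 boundary: cluster /vj/ — /vj/ is itself a permitted onset, so the whole cluster goes right; preceding coda = ∅.
σ5/σ6 boundary: /ml/; trying suffixes from longest down, /l/ is the first permitted one, so coda /m/ | onset /l/.
Putting it together: mwel.snaj.truvr.ve.vjem.ly.
Syllable 1 is /mwel/: onset /mw/, nucleus /e/, coda /l/.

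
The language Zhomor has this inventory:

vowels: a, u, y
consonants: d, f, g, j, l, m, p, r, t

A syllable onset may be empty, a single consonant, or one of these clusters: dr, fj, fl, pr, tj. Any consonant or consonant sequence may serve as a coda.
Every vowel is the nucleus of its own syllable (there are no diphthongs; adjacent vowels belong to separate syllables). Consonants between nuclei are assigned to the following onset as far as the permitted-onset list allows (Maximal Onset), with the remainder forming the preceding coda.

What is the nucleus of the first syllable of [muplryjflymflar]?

The vowels are u, y, y, a — 4 nuclei, so 4 syllables.
The first nucleus (vowel 1 from the left) is /u/.

u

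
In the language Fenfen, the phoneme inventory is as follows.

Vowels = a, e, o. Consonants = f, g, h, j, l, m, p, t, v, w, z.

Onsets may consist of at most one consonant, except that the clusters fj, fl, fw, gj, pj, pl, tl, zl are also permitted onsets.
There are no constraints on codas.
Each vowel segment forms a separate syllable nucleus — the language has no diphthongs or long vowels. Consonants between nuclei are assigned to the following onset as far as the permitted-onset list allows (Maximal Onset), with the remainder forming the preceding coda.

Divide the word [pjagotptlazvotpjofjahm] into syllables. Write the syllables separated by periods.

Vowels present: a, o, a, o, o, a; each is a nucleus, giving 6 syllables.
/a…o/ gap (V1→V2): just /g/ — single C goes to the following onset.
/o…a/ gap (V2→V3): /tptl/ — longest licit onset from the right is /tl/, leaving /tp/ as coda.
/a…o/ gap (V3→V4): /zv/; trying suffixes from longest down, /v/ is the first permitted one, so coda /z/ | onset /v/.
/o…o/ gap (V4→V5): cluster /tpj/ — the longest permitted-onset suffix is /pj/; onset = /pj/, preceding coda = /t/.
/o…a/ gap (V5→V6): /fj/ — entire cluster is a permitted onset → onset /fj/, coda ∅.

pja.gotp.tlaz.vot.pjo.fjahm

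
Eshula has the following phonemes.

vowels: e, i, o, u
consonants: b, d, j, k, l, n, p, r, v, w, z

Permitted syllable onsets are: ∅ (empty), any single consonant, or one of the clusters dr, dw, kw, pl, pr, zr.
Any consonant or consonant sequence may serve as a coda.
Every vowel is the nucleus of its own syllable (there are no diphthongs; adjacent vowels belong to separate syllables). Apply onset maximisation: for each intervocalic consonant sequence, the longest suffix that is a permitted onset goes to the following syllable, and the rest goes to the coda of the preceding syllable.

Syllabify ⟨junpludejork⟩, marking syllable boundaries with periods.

jun.plu.de.jork

Nuclei (vowels): u, u, e, o → 4 syllables.
Between /u/ (V1) and /u/ (V2): cluster /npl/ — the longest permitted-onset suffix is /pl/; onset = /pl/, preceding coda = /n/.
Between /u/ (V2) and /e/ (V3): /d/ is a single consonant, so it becomes the next onset.
Between /e/ (V3) and /o/ (V4): just /j/ — single C goes to the following onset.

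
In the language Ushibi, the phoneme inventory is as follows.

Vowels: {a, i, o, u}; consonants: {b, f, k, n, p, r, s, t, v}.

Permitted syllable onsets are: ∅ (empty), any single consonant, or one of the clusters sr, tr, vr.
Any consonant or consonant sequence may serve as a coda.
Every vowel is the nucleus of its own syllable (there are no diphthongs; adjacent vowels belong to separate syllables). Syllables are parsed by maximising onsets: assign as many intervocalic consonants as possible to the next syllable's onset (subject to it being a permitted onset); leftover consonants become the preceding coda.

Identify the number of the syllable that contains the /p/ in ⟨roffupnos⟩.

Vowels present: o, u, o; each is a nucleus, giving 3 syllables.
Between /o/ (V1) and /u/ (V2): /ff/ — longest licit onset from the right is /f/, leaving /f/ as coda.
Between /u/ (V2) and /o/ (V3): /pn/ splits as /p/ + /n/ (/n/ is the longest suffix that is a licit onset).
So the parse is rof.fup.nos.
The /p/ is in the coda of syllable 2 (/fup/).

2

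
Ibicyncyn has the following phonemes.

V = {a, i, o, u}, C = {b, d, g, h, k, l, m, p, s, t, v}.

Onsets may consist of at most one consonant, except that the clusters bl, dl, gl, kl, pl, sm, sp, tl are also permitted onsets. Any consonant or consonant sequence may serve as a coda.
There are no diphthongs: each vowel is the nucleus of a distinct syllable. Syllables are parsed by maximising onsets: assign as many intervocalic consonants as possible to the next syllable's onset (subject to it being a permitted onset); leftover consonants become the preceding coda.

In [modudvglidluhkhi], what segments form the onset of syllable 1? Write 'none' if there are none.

m

The vowels are o, u, i, u, i — 5 nuclei, so 5 syllables.
Between /o/ (V1) and /u/ (V2): /d/ → onset of the next syllable (single consonants are always licit onsets).
Between /u/ (V2) and /i/ (V3): /dvgl/ — longest licit onset from the right is /gl/, leaving /dv/ as coda.
Between /i/ (V3) and /u/ (V4): cluster /dl/ — /dl/ is itself a permitted onset, so the whole cluster goes right; preceding coda = ∅.
Between /u/ (V4) and /i/ (V5): cluster /hkh/ — the longest permitted-onset suffix is /h/; onset = /h/, preceding coda = /hk/.
Putting it together: mo.dudv.gli.dluhk.hi.
Syllable 1 is /mo/: onset /m/, nucleus /o/, coda ∅.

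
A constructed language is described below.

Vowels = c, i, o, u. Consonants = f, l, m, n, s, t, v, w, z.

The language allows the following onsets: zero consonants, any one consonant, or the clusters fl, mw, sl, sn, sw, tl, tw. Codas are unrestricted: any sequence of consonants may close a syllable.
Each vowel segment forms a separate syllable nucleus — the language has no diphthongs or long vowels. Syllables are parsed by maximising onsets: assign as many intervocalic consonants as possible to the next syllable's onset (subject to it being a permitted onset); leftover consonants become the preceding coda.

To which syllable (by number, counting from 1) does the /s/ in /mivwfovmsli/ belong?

Nuclei (vowels): i, o, i → 3 syllables.
/i…o/ gap (V1→V2): /vwf/ — longest licit onset from the right is /f/, leaving /vw/ as coda.
/o…i/ gap (V2→V3): /vmsl/ splits as /vm/ + /sl/ (/sl/ is the longest suffix that is a licit onset).
Result: mivw.fovm.sli.
The /s/ is in the onset of syllable 3 (/sli/).

3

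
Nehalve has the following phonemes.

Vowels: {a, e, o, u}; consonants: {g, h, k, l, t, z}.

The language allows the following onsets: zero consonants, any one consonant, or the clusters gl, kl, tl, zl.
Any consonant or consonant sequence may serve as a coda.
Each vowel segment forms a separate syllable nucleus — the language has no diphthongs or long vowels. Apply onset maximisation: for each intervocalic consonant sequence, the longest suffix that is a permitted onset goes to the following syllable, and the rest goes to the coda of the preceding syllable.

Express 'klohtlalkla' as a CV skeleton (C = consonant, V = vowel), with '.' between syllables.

CCVC.CCVC.CCV

Nuclei (vowels): o, a, a → 3 syllables.
σ1/σ2 boundary: cluster /htl/ — the longest permitted-onset suffix is /tl/; onset = /tl/, preceding coda = /h/.
σ2/σ3 boundary: /lkl/ — longest licit onset from the right is /kl/, leaving /l/ as coda.
Result: kloh.tlal.kla.
Mapping each syllable to C/V: /kloh/ → CCVC, /tlal/ → CCVC, /kla/ → CCV.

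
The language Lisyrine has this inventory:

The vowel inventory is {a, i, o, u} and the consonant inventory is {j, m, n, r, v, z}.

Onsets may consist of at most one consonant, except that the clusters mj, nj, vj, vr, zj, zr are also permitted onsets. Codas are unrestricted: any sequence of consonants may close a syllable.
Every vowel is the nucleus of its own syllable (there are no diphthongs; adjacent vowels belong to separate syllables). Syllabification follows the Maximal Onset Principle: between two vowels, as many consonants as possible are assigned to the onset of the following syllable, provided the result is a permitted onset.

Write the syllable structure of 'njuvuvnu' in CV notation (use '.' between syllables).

Vowels present: u, u, u; each is a nucleus, giving 3 syllables.
Between /u/ (V1) and /u/ (V2): just /v/ — single C goes to the following onset.
Between /u/ (V2) and /u/ (V3): /vn/; trying suffixes from longest down, /n/ is the first permitted one, so coda /v/ | onset /n/.
Syllabification: nju.vuv.nu.
Mapping each syllable to C/V: /nju/ → CCV, /vuv/ → CVC, /nu/ → CV.

CCV.CVC.CV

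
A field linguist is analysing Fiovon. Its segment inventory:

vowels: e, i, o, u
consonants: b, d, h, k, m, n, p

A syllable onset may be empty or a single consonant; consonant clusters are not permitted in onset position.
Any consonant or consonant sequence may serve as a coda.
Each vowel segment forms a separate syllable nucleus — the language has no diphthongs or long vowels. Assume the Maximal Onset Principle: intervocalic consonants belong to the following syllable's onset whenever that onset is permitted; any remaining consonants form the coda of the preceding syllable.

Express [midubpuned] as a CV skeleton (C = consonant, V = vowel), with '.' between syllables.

CV.CVC.CV.CVC

Nuclei (vowels): i, u, u, e → 4 syllables.
/i…u/ gap (V1→V2): /d/ is a single consonant, so it becomes the next onset.
/u…u/ gap (V2→V3): /bp/ — longest licit onset from the right is /p/, leaving /b/ as coda.
/u…e/ gap (V3→V4): just /n/ — single C goes to the following onset.
Result: mi.dub.pu.ned.
Mapping each syllable to C/V: /mi/ → CV, /dub/ → CVC, /pu/ → CV, /ned/ → CVC.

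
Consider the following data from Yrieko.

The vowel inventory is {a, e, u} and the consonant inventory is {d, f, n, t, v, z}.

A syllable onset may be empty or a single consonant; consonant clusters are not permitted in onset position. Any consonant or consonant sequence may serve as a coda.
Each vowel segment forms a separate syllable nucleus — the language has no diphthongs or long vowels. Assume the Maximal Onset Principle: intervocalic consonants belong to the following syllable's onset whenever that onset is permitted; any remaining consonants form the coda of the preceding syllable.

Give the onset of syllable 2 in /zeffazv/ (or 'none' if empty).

f

Vowels present: e, a; each is a nucleus, giving 2 syllables.
Between /e/ (V1) and /a/ (V2): /ff/ — longest licit onset from the right is /f/, leaving /f/ as coda.
So the parse is zef.fazv.
Syllable 2 is /fazv/: onset /f/, nucleus /a/, coda /zv/.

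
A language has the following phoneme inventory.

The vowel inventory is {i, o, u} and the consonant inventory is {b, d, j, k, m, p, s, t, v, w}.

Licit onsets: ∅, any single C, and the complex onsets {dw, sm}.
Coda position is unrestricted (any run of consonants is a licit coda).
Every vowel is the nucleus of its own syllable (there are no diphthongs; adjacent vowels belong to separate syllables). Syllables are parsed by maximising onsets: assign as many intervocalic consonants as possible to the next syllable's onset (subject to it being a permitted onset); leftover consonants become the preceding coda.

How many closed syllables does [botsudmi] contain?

2

The vowels are o, u, i — 3 nuclei, so 3 syllables.
σ1/σ2 boundary: /ts/; trying suffixes from longest down, /s/ is the first permitted one, so coda /t/ | onset /s/.
σ2/σ3 boundary: cluster /dm/ — the longest permitted-onset suffix is /m/; onset = /m/, preceding coda = /d/.
Syllabification: bot.sud.mi.
Classifying each syllable: /bot/ (closed), /sud/ (closed), /mi/ (open).
Closed syllables: 2.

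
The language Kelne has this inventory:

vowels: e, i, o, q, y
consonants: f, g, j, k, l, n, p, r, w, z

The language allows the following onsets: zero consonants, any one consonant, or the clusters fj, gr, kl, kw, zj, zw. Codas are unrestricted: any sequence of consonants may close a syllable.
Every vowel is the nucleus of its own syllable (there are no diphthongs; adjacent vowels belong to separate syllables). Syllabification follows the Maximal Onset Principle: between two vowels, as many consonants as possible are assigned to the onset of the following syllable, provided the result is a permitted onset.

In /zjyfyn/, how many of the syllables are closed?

1

Vowels present: y, y; each is a nucleus, giving 2 syllables.
Between /y/ (V1) and /y/ (V2): just /f/ — single C goes to the following onset.
So the parse is zjy.fyn.
Classifying each syllable: /zjy/ (open), /fyn/ (closed).
Closed syllables: 1.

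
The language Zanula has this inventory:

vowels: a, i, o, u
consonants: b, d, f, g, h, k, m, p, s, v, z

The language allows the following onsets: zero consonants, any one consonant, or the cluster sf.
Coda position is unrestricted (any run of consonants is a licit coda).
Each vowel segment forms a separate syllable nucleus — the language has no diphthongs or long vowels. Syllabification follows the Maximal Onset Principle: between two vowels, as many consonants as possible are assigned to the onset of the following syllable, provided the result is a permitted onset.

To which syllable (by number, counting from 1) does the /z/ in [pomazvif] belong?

Vowels present: o, a, i; each is a nucleus, giving 3 syllables.
σ1/σ2 boundary: just /m/ — single C goes to the following onset.
σ2/σ3 boundary: /zv/ — longest licit onset from the right is /v/, leaving /z/ as coda.
Result: po.maz.vif.
The /z/ is in the coda of syllable 2 (/maz/).

2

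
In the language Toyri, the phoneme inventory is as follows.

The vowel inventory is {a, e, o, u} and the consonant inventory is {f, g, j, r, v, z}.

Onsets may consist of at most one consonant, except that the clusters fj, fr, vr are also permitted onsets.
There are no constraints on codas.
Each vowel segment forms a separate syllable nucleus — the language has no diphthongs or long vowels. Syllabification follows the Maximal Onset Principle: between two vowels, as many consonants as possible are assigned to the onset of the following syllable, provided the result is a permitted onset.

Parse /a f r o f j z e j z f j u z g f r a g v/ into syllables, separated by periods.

a.frofj.zejz.fjuzg.fragv

Nuclei (vowels): a, o, e, u, a → 5 syllables.
Between /a/ (V1) and /o/ (V2): cluster /fr/ — /fr/ is itself a permitted onset, so the whole cluster goes right; preceding coda = ∅.
Between /o/ (V2) and /e/ (V3): cluster /fjz/ — the longest permitted-onset suffix is /z/; onset = /z/, preceding coda = /fj/.
Between /e/ (V3) and /u/ (V4): /jzfj/ splits as /jz/ + /fj/ (/fj/ is the longest suffix that is a licit onset).
Between /u/ (V4) and /a/ (V5): /zgfr/ splits as /zg/ + /fr/ (/fr/ is the longest suffix that is a licit onset).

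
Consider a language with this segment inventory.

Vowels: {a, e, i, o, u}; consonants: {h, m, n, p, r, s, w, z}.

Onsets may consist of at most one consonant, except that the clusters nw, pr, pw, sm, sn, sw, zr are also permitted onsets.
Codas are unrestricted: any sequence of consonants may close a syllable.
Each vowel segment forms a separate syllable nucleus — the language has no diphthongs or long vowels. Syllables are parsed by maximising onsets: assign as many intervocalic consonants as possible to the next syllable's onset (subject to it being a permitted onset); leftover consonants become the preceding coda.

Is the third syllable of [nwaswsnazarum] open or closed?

open

Vowels present: a, a, a, u; each is a nucleus, giving 4 syllables.
V1 /a/ – V2 /a/: /swsn/ — longest licit onset from the right is /sn/, leaving /sw/ as coda.
V2 /a/ – V3 /a/: /z/ → onset of the next syllable (single consonants are always licit onsets).
V3 /a/ – V4 /u/: /r/ is a single consonant, so it becomes the next onset.
Putting it together: nwasw.sna.za.rum.
Syllable 3 is /za/; it ends in its nucleus with no coda, so it is open.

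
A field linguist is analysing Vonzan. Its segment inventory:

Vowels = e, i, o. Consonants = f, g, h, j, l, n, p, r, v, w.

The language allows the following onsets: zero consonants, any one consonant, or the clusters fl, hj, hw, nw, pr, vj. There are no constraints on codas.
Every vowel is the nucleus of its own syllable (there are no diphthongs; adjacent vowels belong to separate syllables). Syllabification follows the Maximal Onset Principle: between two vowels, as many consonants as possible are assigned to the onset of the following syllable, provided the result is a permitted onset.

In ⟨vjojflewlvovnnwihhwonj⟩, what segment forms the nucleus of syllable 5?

Vowels present: o, e, o, i, o; each is a nucleus, giving 5 syllables.
The fifth nucleus (vowel 5 from the left) is /o/.

o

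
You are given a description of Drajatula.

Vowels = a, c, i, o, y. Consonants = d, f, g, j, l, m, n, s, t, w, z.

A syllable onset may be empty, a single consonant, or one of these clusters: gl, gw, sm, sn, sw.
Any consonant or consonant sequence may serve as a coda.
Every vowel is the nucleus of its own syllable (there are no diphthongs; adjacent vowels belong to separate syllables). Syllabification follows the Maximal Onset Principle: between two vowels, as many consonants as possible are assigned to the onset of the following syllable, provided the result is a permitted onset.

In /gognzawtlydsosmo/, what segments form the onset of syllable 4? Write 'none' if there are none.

Nuclei (vowels): o, a, y, o, o → 5 syllables.
Between /o/ (V1) and /a/ (V2): /gnz/; trying suffixes from longest down, /z/ is the first permitted one, so coda /gn/ | onset /z/.
Between /a/ (V2) and /y/ (V3): /wtl/; trying suffixes from longest down, /l/ is the first permitted one, so coda /wt/ | onset /l/.
Between /y/ (V3) and /o/ (V4): /ds/ — longest licit onset from the right is /s/, leaving /d/ as coda.
Between /o/ (V4) and /o/ (V5): /sm/ is a licit onset in full, so it all attaches to the next syllable.
So the parse is gogn.zawt.lyd.so.smo.
Syllable 4 is /so/: onset /s/, nucleus /o/, coda ∅.

s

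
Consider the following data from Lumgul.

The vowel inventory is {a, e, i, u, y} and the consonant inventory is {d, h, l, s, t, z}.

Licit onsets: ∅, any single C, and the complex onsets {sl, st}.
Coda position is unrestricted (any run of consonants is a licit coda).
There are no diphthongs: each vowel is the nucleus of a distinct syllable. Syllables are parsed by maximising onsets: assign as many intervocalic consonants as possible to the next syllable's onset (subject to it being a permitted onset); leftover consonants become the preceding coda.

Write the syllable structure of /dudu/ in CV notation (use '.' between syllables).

CV.CV

The vowels are u, u — 2 nuclei, so 2 syllables.
/u…u/ gap (V1→V2): just /d/ — single C goes to the following onset.
Result: du.du.
Mapping each syllable to C/V: /du/ → CV, /du/ → CV.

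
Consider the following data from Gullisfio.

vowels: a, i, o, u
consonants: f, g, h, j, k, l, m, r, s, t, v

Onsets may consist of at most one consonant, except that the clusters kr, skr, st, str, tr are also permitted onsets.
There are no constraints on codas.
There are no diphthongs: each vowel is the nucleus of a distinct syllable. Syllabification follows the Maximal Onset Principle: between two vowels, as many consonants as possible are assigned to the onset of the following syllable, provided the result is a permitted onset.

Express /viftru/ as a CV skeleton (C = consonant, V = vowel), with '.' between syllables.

Nuclei (vowels): i, u → 2 syllables.
σ1/σ2 boundary: cluster /ftr/ — the longest permitted-onset suffix is /tr/; onset = /tr/, preceding coda = /f/.
Syllabification: vif.tru.
Mapping each syllable to C/V: /vif/ → CVC, /tru/ → CCV.

CVC.CCV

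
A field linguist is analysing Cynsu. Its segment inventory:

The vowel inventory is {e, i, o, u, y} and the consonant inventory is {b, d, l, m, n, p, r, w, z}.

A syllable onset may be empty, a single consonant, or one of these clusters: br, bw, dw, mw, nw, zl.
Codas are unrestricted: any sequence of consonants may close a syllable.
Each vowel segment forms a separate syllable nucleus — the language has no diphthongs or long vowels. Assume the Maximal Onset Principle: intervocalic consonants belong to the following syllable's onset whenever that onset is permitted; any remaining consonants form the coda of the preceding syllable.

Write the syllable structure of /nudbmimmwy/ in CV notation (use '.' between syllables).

CVCC.CVC.CCV

Nuclei (vowels): u, i, y → 3 syllables.
V1 /u/ – V2 /i/: /dbm/ — longest licit onset from the right is /m/, leaving /db/ as coda.
V2 /i/ – V3 /y/: /mmw/ splits as /m/ + /mw/ (/mw/ is the longest suffix that is a licit onset).
Syllabification: nudb.mim.mwy.
Mapping each syllable to C/V: /nudb/ → CVCC, /mim/ → CVC, /mwy/ → CCV.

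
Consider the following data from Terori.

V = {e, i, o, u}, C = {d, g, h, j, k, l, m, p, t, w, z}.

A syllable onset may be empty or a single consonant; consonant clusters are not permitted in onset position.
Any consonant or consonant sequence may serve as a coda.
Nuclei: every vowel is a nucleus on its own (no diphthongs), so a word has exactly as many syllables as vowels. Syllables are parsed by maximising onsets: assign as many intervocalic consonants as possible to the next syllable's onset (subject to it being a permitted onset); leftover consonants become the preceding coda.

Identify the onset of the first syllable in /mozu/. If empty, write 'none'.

m

Vowels present: o, u; each is a nucleus, giving 2 syllables.
/o…u/ gap (V1→V2): just /z/ — single C goes to the following onset.
Syllabification: mo.zu.
Syllable 1 is /mo/: onset /m/, nucleus /o/, coda ∅.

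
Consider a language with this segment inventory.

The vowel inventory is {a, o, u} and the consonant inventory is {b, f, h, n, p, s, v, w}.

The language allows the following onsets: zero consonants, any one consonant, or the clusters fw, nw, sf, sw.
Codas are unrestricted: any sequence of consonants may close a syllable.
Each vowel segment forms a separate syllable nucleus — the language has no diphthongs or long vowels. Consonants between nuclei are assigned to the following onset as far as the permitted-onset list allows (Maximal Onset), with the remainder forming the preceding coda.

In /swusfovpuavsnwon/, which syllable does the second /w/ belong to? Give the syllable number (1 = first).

The vowels are u, o, u, a, o — 5 nuclei, so 5 syllables.
/u…o/ gap (V1→V2): cluster /sf/ — /sf/ is itself a permitted onset, so the whole cluster goes right; preceding coda = ∅.
/o…u/ gap (V2→V3): cluster /vp/ — the longest permitted-onset suffix is /p/; onset = /p/, preceding coda = /v/.
/u…a/ gap (V3→V4): nothing intervenes; syllable break is V.V.
/a…o/ gap (V4→V5): /vsnw/ — longest licit onset from the right is /nw/, leaving /vs/ as coda.
Result: swu.sfov.pu.avs.nwon.
The second /w/ is in the onset of syllable 5 (/nwon/).

5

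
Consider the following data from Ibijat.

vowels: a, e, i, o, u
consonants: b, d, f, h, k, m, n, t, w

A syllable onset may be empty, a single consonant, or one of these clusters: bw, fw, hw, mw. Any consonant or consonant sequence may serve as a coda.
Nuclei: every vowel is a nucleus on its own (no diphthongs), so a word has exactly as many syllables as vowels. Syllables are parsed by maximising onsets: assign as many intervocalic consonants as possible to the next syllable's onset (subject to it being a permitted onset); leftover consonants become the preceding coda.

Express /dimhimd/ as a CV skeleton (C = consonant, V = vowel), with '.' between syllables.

CVC.CVCC

The vowels are i, i — 2 nuclei, so 2 syllables.
/i…i/ gap (V1→V2): /mh/ — longest licit onset from the right is /h/, leaving /m/ as coda.
Result: dim.himd.
Mapping each syllable to C/V: /dim/ → CVC, /himd/ → CVCC.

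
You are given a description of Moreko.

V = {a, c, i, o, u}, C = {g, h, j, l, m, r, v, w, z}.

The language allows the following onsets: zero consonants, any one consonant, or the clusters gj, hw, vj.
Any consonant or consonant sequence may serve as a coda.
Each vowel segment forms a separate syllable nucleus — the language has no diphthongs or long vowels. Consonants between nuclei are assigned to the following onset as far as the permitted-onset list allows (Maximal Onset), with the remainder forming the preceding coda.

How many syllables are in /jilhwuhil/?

3

Vowels present: i, u, i; each is a nucleus, giving 3 syllables.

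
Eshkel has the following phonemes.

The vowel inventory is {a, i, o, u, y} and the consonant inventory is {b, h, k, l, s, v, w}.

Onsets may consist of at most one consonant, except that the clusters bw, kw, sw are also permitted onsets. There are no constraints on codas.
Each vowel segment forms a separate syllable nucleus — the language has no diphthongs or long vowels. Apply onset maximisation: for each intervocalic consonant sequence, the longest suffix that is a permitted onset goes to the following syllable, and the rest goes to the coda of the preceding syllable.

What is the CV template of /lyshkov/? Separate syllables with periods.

CVCC.CVC

The vowels are y, o — 2 nuclei, so 2 syllables.
/y…o/ gap (V1→V2): /shk/; trying suffixes from longest down, /k/ is the first permitted one, so coda /sh/ | onset /k/.
Putting it together: lysh.kov.
Mapping each syllable to C/V: /lysh/ → CVCC, /kov/ → CVC.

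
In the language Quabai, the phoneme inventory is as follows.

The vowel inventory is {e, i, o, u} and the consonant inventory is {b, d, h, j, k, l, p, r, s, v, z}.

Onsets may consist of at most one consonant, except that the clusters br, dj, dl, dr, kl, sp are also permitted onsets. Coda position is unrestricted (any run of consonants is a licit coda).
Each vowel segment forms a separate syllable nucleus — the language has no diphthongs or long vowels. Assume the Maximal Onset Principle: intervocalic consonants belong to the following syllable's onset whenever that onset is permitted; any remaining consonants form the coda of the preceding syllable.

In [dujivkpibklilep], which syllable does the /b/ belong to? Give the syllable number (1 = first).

3

The vowels are u, i, i, i, e — 5 nuclei, so 5 syllables.
σ1/σ2 boundary: just /j/ — single C goes to the following onset.
σ2/σ3 boundary: /vkp/ — longest licit onset from the right is /p/, leaving /vk/ as coda.
σ3/σ4 boundary: /bkl/ splits as /b/ + /kl/ (/kl/ is the longest suffix that is a licit onset).
σ4/σ5 boundary: just /l/ — single C goes to the following onset.
Syllabification: du.jivk.pib.kli.lep.
The /b/ is in the coda of syllable 3 (/pib/).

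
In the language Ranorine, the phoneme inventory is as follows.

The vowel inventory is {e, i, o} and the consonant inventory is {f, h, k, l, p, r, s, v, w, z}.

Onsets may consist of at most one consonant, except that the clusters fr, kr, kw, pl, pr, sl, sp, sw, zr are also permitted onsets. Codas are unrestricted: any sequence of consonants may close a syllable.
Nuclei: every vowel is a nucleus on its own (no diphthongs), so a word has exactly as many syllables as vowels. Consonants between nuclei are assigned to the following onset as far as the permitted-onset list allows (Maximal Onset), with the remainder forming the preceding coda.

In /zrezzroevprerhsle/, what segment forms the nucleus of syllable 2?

o

Nuclei (vowels): e, o, e, e, e → 5 syllables.
The second nucleus (vowel 2 from the left) is /o/.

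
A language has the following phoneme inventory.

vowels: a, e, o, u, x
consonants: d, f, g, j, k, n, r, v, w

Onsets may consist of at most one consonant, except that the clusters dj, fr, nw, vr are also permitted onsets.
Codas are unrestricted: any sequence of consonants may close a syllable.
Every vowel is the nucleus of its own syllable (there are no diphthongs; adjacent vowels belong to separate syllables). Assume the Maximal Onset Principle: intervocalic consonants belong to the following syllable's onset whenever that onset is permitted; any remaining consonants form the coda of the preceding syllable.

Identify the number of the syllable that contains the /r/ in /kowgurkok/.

Vowels present: o, u, o; each is a nucleus, giving 3 syllables.
Between /o/ (V1) and /u/ (V2): /wg/ splits as /w/ + /g/ (/g/ is the longest suffix that is a licit onset).
Between /u/ (V2) and /o/ (V3): /rk/; trying suffixes from longest down, /k/ is the first permitted one, so coda /r/ | onset /k/.
Putting it together: kow.gur.kok.
The /r/ is in the coda of syllable 2 (/gur/).

2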